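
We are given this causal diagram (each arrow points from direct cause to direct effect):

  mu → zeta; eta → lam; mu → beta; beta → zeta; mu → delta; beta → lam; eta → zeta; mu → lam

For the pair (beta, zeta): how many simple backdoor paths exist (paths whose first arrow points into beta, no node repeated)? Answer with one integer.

A backdoor path from beta to zeta is any simple undirected path whose first edge points into beta (i.e. leaves beta via a parent).
Parents of beta: {mu}.
Enumerating:
  P1: beta <- mu -> zeta
  P2: beta <- mu -> lam <- eta -> zeta
That exhausts the simple backdoor paths. Count: 2.

2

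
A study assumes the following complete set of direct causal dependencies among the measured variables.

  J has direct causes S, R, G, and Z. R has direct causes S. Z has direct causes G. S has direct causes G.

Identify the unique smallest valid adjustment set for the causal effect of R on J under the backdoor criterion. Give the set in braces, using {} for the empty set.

Variables eligible for adjustment (non-descendants of R, excluding R and J): {G, S, Z}.
Backdoor paths from R to J:
  P1: R <- S <- G -> Z -> J
  P2: R <- S <- G -> J
  P3: R <- S -> J
The empty set is not sufficient: P1 (R <- S <- G -> Z -> J) has no collider blocking it and no conditioned non-collider, so it is open.
Try {S}:
  P1: blocked at chain node S ∈ conditioning set.
  P2: blocked at chain node S ∈ conditioning set.
  P3: blocked at fork node S ∈ conditioning set.
{S} contains no descendant of R and blocks every backdoor path.
No other singleton works — e.g. {G} leaves P3 open — so {S} is the unique smallest valid adjustment set.

{S}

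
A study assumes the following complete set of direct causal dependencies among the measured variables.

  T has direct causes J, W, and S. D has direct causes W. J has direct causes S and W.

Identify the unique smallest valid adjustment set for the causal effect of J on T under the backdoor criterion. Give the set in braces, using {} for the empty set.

{S, W}

Variables eligible for adjustment (non-descendants of J, excluding J and T): {D, S, W}.
Backdoor paths from J to T:
  P1: J <- S -> T
  P2: J <- W -> T
The empty set is not sufficient: P1 (J <- S -> T) has no collider blocking it and no conditioned non-collider, so it is open.
Try {S, W}:
  P1: blocked at fork node S ∈ conditioning set.
  P2: blocked at fork node W ∈ conditioning set.
{S, W} contains no descendant of J and blocks every backdoor path.
Every element of {S, W} is needed (dropping S leaves P1 open; dropping W leaves P2 open), so no proper subset is valid.
Among all size-2 subsets of the eligible variables, only {S, W} blocks every backdoor path, so it is the unique smallest valid adjustment set.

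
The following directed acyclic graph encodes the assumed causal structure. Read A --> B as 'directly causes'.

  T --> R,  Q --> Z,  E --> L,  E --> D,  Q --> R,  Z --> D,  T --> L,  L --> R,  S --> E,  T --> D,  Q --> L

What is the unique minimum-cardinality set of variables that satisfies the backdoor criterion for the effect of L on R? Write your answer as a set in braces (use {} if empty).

{Q, T}

Variables eligible for adjustment (non-descendants of L, excluding L and R): {D, E, Q, S, T, Z}.
Backdoor paths from L to R:
  P1: L <- Q -> Z -> D <- T -> R
  P2: L <- Q -> R
  P3: L <- E -> D <- Z <- Q -> R
  P4: L <- E -> D <- T -> R
  P5: L <- T -> D <- Z <- Q -> R
  P6: L <- T -> R
The empty set is not sufficient: P2 (L <- Q -> R) has no collider blocking it and no conditioned non-collider, so it is open.
Try {Q, T}:
  P1: blocked at fork node Q ∈ conditioning set.
  P2: blocked at fork node Q ∈ conditioning set.
  P3: blocked at collider D (neither it nor any descendant is in the conditioning set).
  P4: blocked at collider D (neither it nor any descendant is in the conditioning set).
  P5: blocked at fork node T ∈ conditioning set.
  P6: blocked at fork node T ∈ conditioning set.
{Q, T} contains no descendant of L and blocks every backdoor path.
Every element of {Q, T} is needed (dropping Q leaves P2 open; dropping T leaves P6 open), so no proper subset is valid.
Among all size-2 subsets of the eligible variables, only {Q, T} blocks every backdoor path, so it is the unique smallest valid adjustment set.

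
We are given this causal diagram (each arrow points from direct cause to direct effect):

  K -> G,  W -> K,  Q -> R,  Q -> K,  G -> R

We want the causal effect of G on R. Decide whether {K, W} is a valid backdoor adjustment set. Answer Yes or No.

Yes

Backdoor paths from G to R (paths whose first edge points into G):
  P1: G <- K <- Q -> R
Condition 1 (no descendant of G in the set): holds — descendants of G are {R}; none are in {K, W}.
Condition 2 (every backdoor path blocked by {K, W}):
  P1: blocked at chain node K ∈ conditioning set.
{K, W} satisfies the backdoor criterion.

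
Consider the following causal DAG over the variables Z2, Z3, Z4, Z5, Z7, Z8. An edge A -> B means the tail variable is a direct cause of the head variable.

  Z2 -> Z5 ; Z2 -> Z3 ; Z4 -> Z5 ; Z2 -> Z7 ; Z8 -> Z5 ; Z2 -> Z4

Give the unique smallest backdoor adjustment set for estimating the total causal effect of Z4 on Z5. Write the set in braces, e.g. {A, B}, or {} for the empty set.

{Z2}

Variables eligible for adjustment (non-descendants of Z4, excluding Z4 and Z5): {Z2, Z3, Z7, Z8}.
Backdoor paths from Z4 to Z5:
  P1: Z4 <- Z2 -> Z5
The empty set is not sufficient: P1 (Z4 <- Z2 -> Z5) has no collider blocking it and no conditioned non-collider, so it is open.
Try {Z2}:
  P1: blocked at fork node Z2 ∈ conditioning set.
{Z2} contains no descendant of Z4 and blocks every backdoor path.
No other singleton works — e.g. {Z8} leaves P1 open — so {Z2} is the unique smallest valid adjustment set.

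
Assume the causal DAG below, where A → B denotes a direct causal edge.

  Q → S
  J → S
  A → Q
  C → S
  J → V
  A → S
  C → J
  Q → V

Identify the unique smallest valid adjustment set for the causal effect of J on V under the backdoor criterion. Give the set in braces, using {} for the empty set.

{}

Variables eligible for adjustment (non-descendants of J, excluding J and V): {A, C, Q}.
Backdoor paths from J to V:
  P1: J <- C -> S <- A -> Q -> V
  P2: J <- C -> S <- Q -> V
Each backdoor path contains an unconditioned collider, so every path is already blocked with the empty conditioning set:
  P1: blocked at collider S (neither it nor any descendant is in the conditioning set).
  P2: blocked at collider S (neither it nor any descendant is in the conditioning set).
The empty set is therefore the unique smallest valid set.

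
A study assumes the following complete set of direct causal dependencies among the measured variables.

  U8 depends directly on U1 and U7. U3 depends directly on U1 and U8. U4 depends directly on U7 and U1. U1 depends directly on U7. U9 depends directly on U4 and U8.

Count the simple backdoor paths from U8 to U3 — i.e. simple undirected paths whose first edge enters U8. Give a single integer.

A backdoor path from U8 to U3 is any simple undirected path whose first edge points into U8 (i.e. leaves U8 via a parent).
Parents of U8: {U1, U7}.
Enumerating:
  P1: U8 <- U7 -> U1 -> U3
  P2: U8 <- U7 -> U4 <- U1 -> U3
  P3: U8 <- U1 -> U3
That exhausts the simple backdoor paths. Count: 3.

3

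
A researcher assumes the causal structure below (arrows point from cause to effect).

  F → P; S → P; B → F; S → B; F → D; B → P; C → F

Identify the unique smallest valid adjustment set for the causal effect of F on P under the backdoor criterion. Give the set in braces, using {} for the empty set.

{B}

Variables eligible for adjustment (non-descendants of F, excluding F and P): {B, C, S}.
Backdoor paths from F to P:
  P1: F <- B <- S -> P
  P2: F <- B -> P
The empty set is not sufficient: P1 (F <- B <- S -> P) has no collider blocking it and no conditioned non-collider, so it is open.
Try {B}:
  P1: blocked at chain node B ∈ conditioning set.
  P2: blocked at fork node B ∈ conditioning set.
{B} contains no descendant of F and blocks every backdoor path.
No other singleton works — e.g. {S} leaves P2 open — so {B} is the unique smallest valid adjustment set.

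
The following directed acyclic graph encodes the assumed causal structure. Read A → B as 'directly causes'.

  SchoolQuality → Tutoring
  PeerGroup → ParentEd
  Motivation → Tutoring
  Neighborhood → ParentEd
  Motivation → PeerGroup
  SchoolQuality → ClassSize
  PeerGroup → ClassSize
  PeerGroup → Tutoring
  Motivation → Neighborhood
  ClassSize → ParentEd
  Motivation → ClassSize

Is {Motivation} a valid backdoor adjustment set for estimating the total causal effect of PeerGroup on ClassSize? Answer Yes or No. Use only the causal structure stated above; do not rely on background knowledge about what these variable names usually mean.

Yes

Backdoor paths from PeerGroup to ClassSize (paths whose first edge points into PeerGroup):
  P1: PeerGroup <- Motivation -> Neighborhood -> ParentEd <- ClassSize
  P2: PeerGroup <- Motivation -> ClassSize
  P3: PeerGroup <- Motivation -> Tutoring <- SchoolQuality -> ClassSize
Condition 1 (no descendant of PeerGroup in the set): holds — descendants of PeerGroup are {ClassSize, ParentEd, Tutoring}; none are in {Motivation}.
Condition 2 (every backdoor path blocked by {Motivation}):
  P1: blocked at fork node Motivation ∈ conditioning set.
  P2: blocked at fork node Motivation ∈ conditioning set.
  P3: blocked at fork node Motivation ∈ conditioning set.
{Motivation} satisfies the backdoor criterion.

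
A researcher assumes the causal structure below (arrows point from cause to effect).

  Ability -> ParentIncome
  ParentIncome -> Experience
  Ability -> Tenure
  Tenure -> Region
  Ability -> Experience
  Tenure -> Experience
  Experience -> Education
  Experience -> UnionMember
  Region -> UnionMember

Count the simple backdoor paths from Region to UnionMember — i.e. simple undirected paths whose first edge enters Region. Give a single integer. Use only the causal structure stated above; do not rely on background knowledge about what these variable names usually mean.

A backdoor path from Region to UnionMember is any simple undirected path whose first edge points into Region (i.e. leaves Region via a parent).
Parents of Region: {Tenure}.
Enumerating:
  P1: Region <- Tenure <- Ability -> ParentIncome -> Experience -> UnionMember
  P2: Region <- Tenure <- Ability -> Experience -> UnionMember
  P3: Region <- Tenure -> Experience -> UnionMember
That exhausts the simple backdoor paths. Count: 3.

3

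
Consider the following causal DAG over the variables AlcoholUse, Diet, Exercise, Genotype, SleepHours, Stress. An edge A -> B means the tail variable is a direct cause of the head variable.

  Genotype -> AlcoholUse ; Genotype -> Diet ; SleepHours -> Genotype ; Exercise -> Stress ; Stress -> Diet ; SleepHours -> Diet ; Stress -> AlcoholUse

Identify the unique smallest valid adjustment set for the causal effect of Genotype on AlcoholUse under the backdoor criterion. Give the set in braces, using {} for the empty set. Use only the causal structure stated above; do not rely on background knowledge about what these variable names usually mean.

Variables eligible for adjustment (non-descendants of Genotype, excluding Genotype and AlcoholUse): {Exercise, SleepHours, Stress}.
Backdoor paths from Genotype to AlcoholUse:
  P1: Genotype <- SleepHours -> Diet <- Stress -> AlcoholUse
Each backdoor path contains an unconditioned collider, so every path is already blocked with the empty conditioning set:
  P1: blocked at collider Diet (neither it nor any descendant is in the conditioning set).
The empty set is therefore the unique smallest valid set.

{}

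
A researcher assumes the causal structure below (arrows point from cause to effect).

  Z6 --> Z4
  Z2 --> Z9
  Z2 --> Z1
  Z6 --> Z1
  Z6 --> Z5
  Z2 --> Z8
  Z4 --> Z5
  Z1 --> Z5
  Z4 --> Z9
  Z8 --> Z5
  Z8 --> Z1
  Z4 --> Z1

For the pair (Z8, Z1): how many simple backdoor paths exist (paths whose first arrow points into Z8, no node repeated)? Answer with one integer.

A backdoor path from Z8 to Z1 is any simple undirected path whose first edge points into Z8 (i.e. leaves Z8 via a parent).
Parents of Z8: {Z2}.
Enumerating:
  P1: Z8 <- Z2 -> Z9 <- Z4 <- Z6 -> Z1
  P2: Z8 <- Z2 -> Z9 <- Z4 <- Z6 -> Z5 <- Z1
  P3: Z8 <- Z2 -> Z9 <- Z4 -> Z1
  P4: Z8 <- Z2 -> Z9 <- Z4 -> Z5 <- Z6 -> Z1
  P5: Z8 <- Z2 -> Z9 <- Z4 -> Z5 <- Z1
  P6: Z8 <- Z2 -> Z1
That exhausts the simple backdoor paths. Count: 6.

6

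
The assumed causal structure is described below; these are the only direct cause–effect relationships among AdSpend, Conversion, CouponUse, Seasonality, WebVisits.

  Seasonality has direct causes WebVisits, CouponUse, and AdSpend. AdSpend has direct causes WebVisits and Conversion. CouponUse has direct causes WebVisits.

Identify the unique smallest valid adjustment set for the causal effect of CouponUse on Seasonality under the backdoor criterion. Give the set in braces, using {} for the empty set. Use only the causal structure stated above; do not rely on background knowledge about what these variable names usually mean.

Variables eligible for adjustment (non-descendants of CouponUse, excluding CouponUse and Seasonality): {AdSpend, Conversion, WebVisits}.
Backdoor paths from CouponUse to Seasonality:
  P1: CouponUse <- WebVisits -> AdSpend -> Seasonality
  P2: CouponUse <- WebVisits -> Seasonality
The empty set is not sufficient: P1 (CouponUse <- WebVisits -> AdSpend -> Seasonality) has no collider blocking it and no conditioned non-collider, so it is open.
Try {WebVisits}:
  P1: blocked at fork node WebVisits ∈ conditioning set.
  P2: blocked at fork node WebVisits ∈ conditioning set.
{WebVisits} contains no descendant of CouponUse and blocks every backdoor path.
No other singleton works — e.g. {Conversion} leaves P1 open — so {WebVisits} is the unique smallest valid adjustment set.

{WebVisits}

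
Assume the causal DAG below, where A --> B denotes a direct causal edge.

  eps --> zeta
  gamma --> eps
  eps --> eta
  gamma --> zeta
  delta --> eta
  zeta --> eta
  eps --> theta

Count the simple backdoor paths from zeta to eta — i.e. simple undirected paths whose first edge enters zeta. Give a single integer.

A backdoor path from zeta to eta is any simple undirected path whose first edge points into zeta (i.e. leaves zeta via a parent).
Parents of zeta: {eps, gamma}.
Enumerating:
  P1: zeta <- gamma -> eps -> eta
  P2: zeta <- eps -> eta
That exhausts the simple backdoor paths. Count: 2.

2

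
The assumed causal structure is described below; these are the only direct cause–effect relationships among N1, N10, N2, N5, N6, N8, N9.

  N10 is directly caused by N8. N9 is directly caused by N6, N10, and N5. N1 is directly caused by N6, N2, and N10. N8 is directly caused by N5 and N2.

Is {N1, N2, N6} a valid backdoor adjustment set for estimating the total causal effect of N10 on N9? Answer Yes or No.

Backdoor paths from N10 to N9 (paths whose first edge points into N10):
  P1: N10 <- N8 <- N5 -> N9
  P2: N10 <- N8 <- N2 -> N1 <- N6 -> N9
Condition 1 (no descendant of N10 in the set): FAILS — N1 is a descendant of N10.
Condition 2 (every backdoor path blocked by {N1, N2, N6}):
  P1: open — no interior node is in the conditioning set.
  P2: blocked at fork node N2 ∈ conditioning set.
{N1, N2, N6} does not satisfy the backdoor criterion.

No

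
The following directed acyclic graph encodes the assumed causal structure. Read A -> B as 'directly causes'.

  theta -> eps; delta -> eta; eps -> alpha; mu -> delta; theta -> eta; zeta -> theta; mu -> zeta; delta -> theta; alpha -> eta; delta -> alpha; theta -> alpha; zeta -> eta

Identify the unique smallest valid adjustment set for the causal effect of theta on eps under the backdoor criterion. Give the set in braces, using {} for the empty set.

Variables eligible for adjustment (non-descendants of theta, excluding theta and eps): {delta, mu, zeta}.
Backdoor paths from theta to eps:
  P1: theta <- zeta <- mu -> delta -> alpha <- eps
  P2: theta <- zeta <- mu -> delta -> eta <- alpha <- eps
  P3: theta <- zeta -> eta <- delta -> alpha <- eps
  P4: theta <- zeta -> eta <- alpha <- eps
  P5: theta <- delta <- mu -> zeta -> eta <- alpha <- eps
  P6: theta <- delta -> alpha <- eps
  P7: theta <- delta -> eta <- alpha <- eps
Each backdoor path contains an unconditioned collider, so every path is already blocked with the empty conditioning set:
  P1: blocked at collider alpha (neither it nor any descendant is in the conditioning set).
  P2: blocked at collider eta (neither it nor any descendant is in the conditioning set).
  P3: blocked at collider eta (neither it nor any descendant is in the conditioning set).
  P4: blocked at collider eta (neither it nor any descendant is in the conditioning set).
  P5: blocked at collider eta (neither it nor any descendant is in the conditioning set).
  P6: blocked at collider alpha (neither it nor any descendant is in the conditioning set).
  P7: blocked at collider eta (neither it nor any descendant is in the conditioning set).
The empty set is therefore the unique smallest valid set.

{}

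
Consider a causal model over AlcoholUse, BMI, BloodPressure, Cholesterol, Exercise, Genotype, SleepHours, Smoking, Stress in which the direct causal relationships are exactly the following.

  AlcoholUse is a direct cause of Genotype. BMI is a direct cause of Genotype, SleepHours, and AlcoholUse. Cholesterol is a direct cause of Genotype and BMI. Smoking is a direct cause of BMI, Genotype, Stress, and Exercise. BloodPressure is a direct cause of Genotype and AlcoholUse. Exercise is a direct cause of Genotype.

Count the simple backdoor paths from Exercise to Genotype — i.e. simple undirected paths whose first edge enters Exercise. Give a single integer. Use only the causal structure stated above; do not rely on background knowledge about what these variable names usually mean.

5

A backdoor path from Exercise to Genotype is any simple undirected path whose first edge points into Exercise (i.e. leaves Exercise via a parent).
Parents of Exercise: {Smoking}.
Enumerating:
  P1: Exercise <- Smoking -> BMI <- Cholesterol -> Genotype
  P2: Exercise <- Smoking -> BMI -> AlcoholUse <- BloodPressure -> Genotype
  P3: Exercise <- Smoking -> BMI -> AlcoholUse -> Genotype
  P4: Exercise <- Smoking -> BMI -> Genotype
  P5: Exercise <- Smoking -> Genotype
That exhausts the simple backdoor paths. Count: 5.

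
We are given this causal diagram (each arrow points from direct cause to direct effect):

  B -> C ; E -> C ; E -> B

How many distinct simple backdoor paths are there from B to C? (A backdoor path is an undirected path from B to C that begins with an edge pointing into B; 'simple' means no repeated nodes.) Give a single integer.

A backdoor path from B to C is any simple undirected path whose first edge points into B (i.e. leaves B via a parent).
Parents of B: {E}.
Enumerating:
  P1: B <- E -> C
That exhausts the simple backdoor paths. Count: 1.

1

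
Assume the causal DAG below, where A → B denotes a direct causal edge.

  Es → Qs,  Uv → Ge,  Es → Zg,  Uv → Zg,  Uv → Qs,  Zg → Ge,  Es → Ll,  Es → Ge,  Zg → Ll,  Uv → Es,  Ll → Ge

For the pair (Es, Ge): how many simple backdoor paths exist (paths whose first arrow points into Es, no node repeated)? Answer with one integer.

3

A backdoor path from Es to Ge is any simple undirected path whose first edge points into Es (i.e. leaves Es via a parent).
Parents of Es: {Uv}.
Enumerating:
  P1: Es <- Uv -> Zg -> Ll -> Ge
  P2: Es <- Uv -> Zg -> Ge
  P3: Es <- Uv -> Ge
That exhausts the simple backdoor paths. Count: 3.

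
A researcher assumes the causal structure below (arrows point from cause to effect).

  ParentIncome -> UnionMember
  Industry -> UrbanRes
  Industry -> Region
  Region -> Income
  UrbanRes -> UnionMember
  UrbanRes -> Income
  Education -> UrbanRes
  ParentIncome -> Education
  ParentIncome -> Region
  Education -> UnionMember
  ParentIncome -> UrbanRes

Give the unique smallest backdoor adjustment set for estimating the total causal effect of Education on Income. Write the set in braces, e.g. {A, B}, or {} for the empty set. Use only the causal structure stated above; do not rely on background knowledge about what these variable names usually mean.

Variables eligible for adjustment (non-descendants of Education, excluding Education and Income): {Industry, ParentIncome, Region}.
Backdoor paths from Education to Income:
  P1: Education <- ParentIncome -> Region <- Industry -> UrbanRes -> Income
  P2: Education <- ParentIncome -> Region -> Income
  P3: Education <- ParentIncome -> UrbanRes <- Industry -> Region -> Income
  P4: Education <- ParentIncome -> UrbanRes -> Income
  P5: Education <- ParentIncome -> UnionMember <- UrbanRes <- Industry -> Region -> Income
  P6: Education <- ParentIncome -> UnionMember <- UrbanRes -> Income
The empty set is not sufficient: P2 (Education <- ParentIncome -> Region -> Income) has no collider blocking it and no conditioned non-collider, so it is open.
Try {ParentIncome}:
  P1: blocked at fork node ParentIncome ∈ conditioning set.
  P2: blocked at fork node ParentIncome ∈ conditioning set.
  P3: blocked at fork node ParentIncome ∈ conditioning set.
  P4: blocked at fork node ParentIncome ∈ conditioning set.
  P5: blocked at fork node ParentIncome ∈ conditioning set.
  P6: blocked at fork node ParentIncome ∈ conditioning set.
{ParentIncome} contains no descendant of Education and blocks every backdoor path.
No other singleton works — e.g. {Industry} leaves P2 open — so {ParentIncome} is the unique smallest valid adjustment set.

{ParentIncome}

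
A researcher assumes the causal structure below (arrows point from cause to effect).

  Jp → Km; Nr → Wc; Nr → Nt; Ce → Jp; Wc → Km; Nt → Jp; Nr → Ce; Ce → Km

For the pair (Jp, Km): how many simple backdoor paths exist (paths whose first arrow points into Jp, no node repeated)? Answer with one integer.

4

A backdoor path from Jp to Km is any simple undirected path whose first edge points into Jp (i.e. leaves Jp via a parent).
Parents of Jp: {Ce, Nt}.
Enumerating:
  P1: Jp <- Nt <- Nr -> Wc -> Km
  P2: Jp <- Nt <- Nr -> Ce -> Km
  P3: Jp <- Ce <- Nr -> Wc -> Km
  P4: Jp <- Ce -> Km
That exhausts the simple backdoor paths. Count: 4.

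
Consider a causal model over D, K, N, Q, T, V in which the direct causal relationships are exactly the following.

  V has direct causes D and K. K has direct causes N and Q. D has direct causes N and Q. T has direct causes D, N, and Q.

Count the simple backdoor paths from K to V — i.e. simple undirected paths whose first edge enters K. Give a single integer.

A backdoor path from K to V is any simple undirected path whose first edge points into K (i.e. leaves K via a parent).
Parents of K: {N, Q}.
Enumerating:
  P1: K <- N -> D -> V
  P2: K <- N -> T <- Q -> D -> V
  P3: K <- N -> T <- D -> V
  P4: K <- Q -> D -> V
  P5: K <- Q -> T <- N -> D -> V
  P6: K <- Q -> T <- D -> V
That exhausts the simple backdoor paths. Count: 6.

6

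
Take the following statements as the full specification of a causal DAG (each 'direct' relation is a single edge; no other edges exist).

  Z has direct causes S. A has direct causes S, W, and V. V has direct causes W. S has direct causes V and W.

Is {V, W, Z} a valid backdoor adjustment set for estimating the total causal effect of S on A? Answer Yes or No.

Backdoor paths from S to A (paths whose first edge points into S):
  P1: S <- W -> V -> A
  P2: S <- W -> A
  P3: S <- V <- W -> A
  P4: S <- V -> A
Condition 1 (no descendant of S in the set): FAILS — Z is a descendant of S.
Condition 2 (every backdoor path blocked by {V, W, Z}):
  P1: blocked at fork node W ∈ conditioning set.
  P2: blocked at fork node W ∈ conditioning set.
  P3: blocked at chain node V ∈ conditioning set.
  P4: blocked at fork node V ∈ conditioning set.
{V, W, Z} does not satisfy the backdoor criterion.

No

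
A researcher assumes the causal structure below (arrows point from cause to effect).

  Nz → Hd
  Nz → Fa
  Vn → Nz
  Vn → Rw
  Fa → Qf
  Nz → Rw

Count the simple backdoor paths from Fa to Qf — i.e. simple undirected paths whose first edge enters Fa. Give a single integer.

A backdoor path from Fa to Qf is any simple undirected path whose first edge points into Fa (i.e. leaves Fa via a parent).
Parents of Fa: {Nz}.
No simple path from any parent of Fa reaches Qf without revisiting Fa, so there are no backdoor paths.

0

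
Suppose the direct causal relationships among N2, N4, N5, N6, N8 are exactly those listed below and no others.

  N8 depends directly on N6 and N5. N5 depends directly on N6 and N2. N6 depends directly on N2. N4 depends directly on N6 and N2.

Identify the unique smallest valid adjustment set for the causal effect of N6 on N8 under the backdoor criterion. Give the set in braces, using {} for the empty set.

Variables eligible for adjustment (non-descendants of N6, excluding N6 and N8): {N2}.
Backdoor paths from N6 to N8:
  P1: N6 <- N2 -> N5 -> N8
The empty set is not sufficient: P1 (N6 <- N2 -> N5 -> N8) has no collider blocking it and no conditioned non-collider, so it is open.
Try {N2}:
  P1: blocked at fork node N2 ∈ conditioning set.
{N2} contains no descendant of N6 and blocks every backdoor path.
{N2} is the unique smallest valid adjustment set.

{N2}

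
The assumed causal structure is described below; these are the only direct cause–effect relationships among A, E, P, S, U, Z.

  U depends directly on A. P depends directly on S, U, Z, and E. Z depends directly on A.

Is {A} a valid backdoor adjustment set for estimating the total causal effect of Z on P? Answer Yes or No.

Yes

Backdoor paths from Z to P (paths whose first edge points into Z):
  P1: Z <- A -> U -> P
Condition 1 (no descendant of Z in the set): holds — descendants of Z are {P}; none are in {A}.
Condition 2 (every backdoor path blocked by {A}):
  P1: blocked at fork node A ∈ conditioning set.
{A} satisfies the backdoor criterion.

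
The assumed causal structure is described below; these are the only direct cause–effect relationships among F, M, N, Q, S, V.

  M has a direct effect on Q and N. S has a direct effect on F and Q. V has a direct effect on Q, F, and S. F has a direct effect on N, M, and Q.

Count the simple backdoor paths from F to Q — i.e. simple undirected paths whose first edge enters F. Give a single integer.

A backdoor path from F to Q is any simple undirected path whose first edge points into F (i.e. leaves F via a parent).
Parents of F: {S, V}.
Enumerating:
  P1: F <- V -> S -> Q
  P2: F <- V -> Q
  P3: F <- S <- V -> Q
  P4: F <- S -> Q
That exhausts the simple backdoor paths. Count: 4.

4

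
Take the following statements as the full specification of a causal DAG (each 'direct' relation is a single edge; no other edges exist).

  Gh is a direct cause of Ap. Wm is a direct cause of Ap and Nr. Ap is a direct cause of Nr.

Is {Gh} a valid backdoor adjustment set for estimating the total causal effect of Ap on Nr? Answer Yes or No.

No

Backdoor paths from Ap to Nr (paths whose first edge points into Ap):
  P1: Ap <- Wm -> Nr
Condition 1 (no descendant of Ap in the set): holds — descendants of Ap are {Nr}; none are in {Gh}.
Condition 2 (every backdoor path blocked by {Gh}):
  P1: open — no interior node is in the conditioning set.
{Gh} does not satisfy the backdoor criterion.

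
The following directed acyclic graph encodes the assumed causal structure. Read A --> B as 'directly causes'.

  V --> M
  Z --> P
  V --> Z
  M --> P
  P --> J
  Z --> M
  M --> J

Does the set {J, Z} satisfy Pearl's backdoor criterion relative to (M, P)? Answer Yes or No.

No

Backdoor paths from M to P (paths whose first edge points into M):
  P1: M <- V -> Z -> P
  P2: M <- Z -> P
Condition 1 (no descendant of M in the set): FAILS — J is a descendant of M.
Condition 2 (every backdoor path blocked by {J, Z}):
  P1: blocked at chain node Z ∈ conditioning set.
  P2: blocked at fork node Z ∈ conditioning set.
{J, Z} does not satisfy the backdoor criterion.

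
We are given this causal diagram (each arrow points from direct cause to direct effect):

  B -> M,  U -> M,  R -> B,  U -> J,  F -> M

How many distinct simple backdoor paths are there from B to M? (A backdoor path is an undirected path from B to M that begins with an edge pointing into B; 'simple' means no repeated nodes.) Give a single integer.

0

A backdoor path from B to M is any simple undirected path whose first edge points into B (i.e. leaves B via a parent).
Parents of B: {R}.
No simple path from any parent of B reaches M without revisiting B, so there are no backdoor paths.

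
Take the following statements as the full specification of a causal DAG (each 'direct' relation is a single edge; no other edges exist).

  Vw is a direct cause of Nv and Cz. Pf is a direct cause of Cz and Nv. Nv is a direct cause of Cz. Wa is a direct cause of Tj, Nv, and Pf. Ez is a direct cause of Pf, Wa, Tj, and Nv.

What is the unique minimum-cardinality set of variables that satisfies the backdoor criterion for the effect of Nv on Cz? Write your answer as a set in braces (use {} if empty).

Variables eligible for adjustment (non-descendants of Nv, excluding Nv and Cz): {Ez, Pf, Tj, Vw, Wa}.
Backdoor paths from Nv to Cz:
  P1: Nv <- Ez -> Wa -> Pf -> Cz
  P2: Nv <- Ez -> Pf -> Cz
  P3: Nv <- Ez -> Tj <- Wa -> Pf -> Cz
  P4: Nv <- Vw -> Cz
  P5: Nv <- Wa <- Ez -> Pf -> Cz
  P6: Nv <- Wa -> Pf -> Cz
  P7: Nv <- Wa -> Tj <- Ez -> Pf -> Cz
  P8: Nv <- Pf -> Cz
The empty set is not sufficient: P1 (Nv <- Ez -> Wa -> Pf -> Cz) has no collider blocking it and no conditioned non-collider, so it is open.
Try {Pf, Vw}:
  P1: blocked at chain node Pf ∈ conditioning set.
  P2: blocked at chain node Pf ∈ conditioning set.
  P3: blocked at collider Tj (neither it nor any descendant is in the conditioning set).
  P4: blocked at fork node Vw ∈ conditioning set.
  P5: blocked at chain node Pf ∈ conditioning set.
  P6: blocked at chain node Pf ∈ conditioning set.
  P7: blocked at collider Tj (neither it nor any descendant is in the conditioning set).
  P8: blocked at fork node Pf ∈ conditioning set.
{Pf, Vw} contains no descendant of Nv and blocks every backdoor path.
Every element of {Pf, Vw} is needed (dropping Pf leaves P1 open; dropping Vw leaves P4 open), so no proper subset is valid.
Among all size-2 subsets of the eligible variables, only {Pf, Vw} blocks every backdoor path, so it is the unique smallest valid adjustment set.

{Pf, Vw}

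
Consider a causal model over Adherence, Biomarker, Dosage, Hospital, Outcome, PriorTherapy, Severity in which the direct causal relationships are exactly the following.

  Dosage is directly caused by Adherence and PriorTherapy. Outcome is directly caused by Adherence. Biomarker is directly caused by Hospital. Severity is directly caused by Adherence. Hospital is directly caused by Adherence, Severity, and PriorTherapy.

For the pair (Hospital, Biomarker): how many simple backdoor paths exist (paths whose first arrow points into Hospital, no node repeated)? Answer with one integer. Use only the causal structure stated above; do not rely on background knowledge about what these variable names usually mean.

0

A backdoor path from Hospital to Biomarker is any simple undirected path whose first edge points into Hospital (i.e. leaves Hospital via a parent).
Parents of Hospital: {Adherence, PriorTherapy, Severity}.
No simple path from any parent of Hospital reaches Biomarker without revisiting Hospital, so there are no backdoor paths.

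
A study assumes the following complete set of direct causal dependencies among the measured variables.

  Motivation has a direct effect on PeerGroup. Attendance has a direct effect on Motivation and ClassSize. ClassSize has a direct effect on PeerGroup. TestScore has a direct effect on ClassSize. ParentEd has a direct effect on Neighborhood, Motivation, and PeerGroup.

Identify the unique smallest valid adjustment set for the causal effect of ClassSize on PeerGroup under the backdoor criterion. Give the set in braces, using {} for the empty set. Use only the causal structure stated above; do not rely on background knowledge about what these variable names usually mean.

Variables eligible for adjustment (non-descendants of ClassSize, excluding ClassSize and PeerGroup): {Attendance, Motivation, Neighborhood, ParentEd, TestScore}.
Backdoor paths from ClassSize to PeerGroup:
  P1: ClassSize <- Attendance -> Motivation <- ParentEd -> PeerGroup
  P2: ClassSize <- Attendance -> Motivation -> PeerGroup
The empty set is not sufficient: P2 (ClassSize <- Attendance -> Motivation -> PeerGroup) has no collider blocking it and no conditioned non-collider, so it is open.
Try {Attendance}:
  P1: blocked at fork node Attendance ∈ conditioning set.
  P2: blocked at fork node Attendance ∈ conditioning set.
{Attendance} contains no descendant of ClassSize and blocks every backdoor path.
No other singleton works — e.g. {ParentEd} leaves P2 open — so {Attendance} is the unique smallest valid adjustment set.

{Attendance}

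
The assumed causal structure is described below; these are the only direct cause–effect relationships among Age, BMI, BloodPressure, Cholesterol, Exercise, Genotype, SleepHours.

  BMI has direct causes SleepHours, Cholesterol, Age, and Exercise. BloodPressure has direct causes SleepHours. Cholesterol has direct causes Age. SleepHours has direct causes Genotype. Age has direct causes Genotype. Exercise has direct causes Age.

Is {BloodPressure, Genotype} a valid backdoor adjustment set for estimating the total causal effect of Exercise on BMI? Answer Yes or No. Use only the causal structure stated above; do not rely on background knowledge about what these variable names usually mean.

No

Backdoor paths from Exercise to BMI (paths whose first edge points into Exercise):
  P1: Exercise <- Age <- Genotype -> SleepHours -> BMI
  P2: Exercise <- Age -> Cholesterol -> BMI
  P3: Exercise <- Age -> BMI
Condition 1 (no descendant of Exercise in the set): holds — descendants of Exercise are {BMI}; none are in {BloodPressure, Genotype}.
Condition 2 (every backdoor path blocked by {BloodPressure, Genotype}):
  P1: blocked at fork node Genotype ∈ conditioning set.
  P2: open — no interior node is in the conditioning set.
  P3: open — no interior node is in the conditioning set.
{BloodPressure, Genotype} does not satisfy the backdoor criterion.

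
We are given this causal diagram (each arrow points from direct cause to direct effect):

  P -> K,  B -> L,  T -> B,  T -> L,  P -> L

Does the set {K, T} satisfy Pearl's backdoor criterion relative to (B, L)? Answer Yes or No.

Backdoor paths from B to L (paths whose first edge points into B):
  P1: B <- T -> L
Condition 1 (no descendant of B in the set): holds — descendants of B are {L}; none are in {K, T}.
Condition 2 (every backdoor path blocked by {K, T}):
  P1: blocked at fork node T ∈ conditioning set.
{K, T} satisfies the backdoor criterion.

Yes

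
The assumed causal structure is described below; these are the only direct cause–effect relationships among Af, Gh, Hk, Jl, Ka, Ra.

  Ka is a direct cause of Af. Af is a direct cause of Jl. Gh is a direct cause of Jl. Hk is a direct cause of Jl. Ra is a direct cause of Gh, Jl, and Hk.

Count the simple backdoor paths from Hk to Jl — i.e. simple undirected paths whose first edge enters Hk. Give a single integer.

A backdoor path from Hk to Jl is any simple undirected path whose first edge points into Hk (i.e. leaves Hk via a parent).
Parents of Hk: {Ra}.
Enumerating:
  P1: Hk <- Ra -> Gh -> Jl
  P2: Hk <- Ra -> Jl
That exhausts the simple backdoor paths. Count: 2.

2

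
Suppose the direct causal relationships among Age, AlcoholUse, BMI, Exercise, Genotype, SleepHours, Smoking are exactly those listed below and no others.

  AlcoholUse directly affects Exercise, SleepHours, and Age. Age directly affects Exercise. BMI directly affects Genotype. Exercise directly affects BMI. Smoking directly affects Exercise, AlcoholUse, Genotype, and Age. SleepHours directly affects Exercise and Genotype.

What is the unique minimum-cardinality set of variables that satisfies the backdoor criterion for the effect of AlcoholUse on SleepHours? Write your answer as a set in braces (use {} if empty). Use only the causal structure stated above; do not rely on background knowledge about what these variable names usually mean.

{}

Variables eligible for adjustment (non-descendants of AlcoholUse, excluding AlcoholUse and SleepHours): {Smoking}.
Backdoor paths from AlcoholUse to SleepHours:
  P1: AlcoholUse <- Smoking -> Age -> Exercise <- SleepHours
  P2: AlcoholUse <- Smoking -> Age -> Exercise -> BMI -> Genotype <- SleepHours
  P3: AlcoholUse <- Smoking -> Exercise <- SleepHours
  P4: AlcoholUse <- Smoking -> Exercise -> BMI -> Genotype <- SleepHours
  P5: AlcoholUse <- Smoking -> Genotype <- SleepHours
  P6: AlcoholUse <- Smoking -> Genotype <- BMI <- Exercise <- SleepHours
Each backdoor path contains an unconditioned collider, so every path is already blocked with the empty conditioning set:
  P1: blocked at collider Exercise (neither it nor any descendant is in the conditioning set).
  P2: blocked at collider Genotype (neither it nor any descendant is in the conditioning set).
  P3: blocked at collider Exercise (neither it nor any descendant is in the conditioning set).
  P4: blocked at collider Genotype (neither it nor any descendant is in the conditioning set).
  P5: blocked at collider Genotype (neither it nor any descendant is in the conditioning set).
  P6: blocked at collider Genotype (neither it nor any descendant is in the conditioning set).
The empty set is therefore the unique smallest valid set.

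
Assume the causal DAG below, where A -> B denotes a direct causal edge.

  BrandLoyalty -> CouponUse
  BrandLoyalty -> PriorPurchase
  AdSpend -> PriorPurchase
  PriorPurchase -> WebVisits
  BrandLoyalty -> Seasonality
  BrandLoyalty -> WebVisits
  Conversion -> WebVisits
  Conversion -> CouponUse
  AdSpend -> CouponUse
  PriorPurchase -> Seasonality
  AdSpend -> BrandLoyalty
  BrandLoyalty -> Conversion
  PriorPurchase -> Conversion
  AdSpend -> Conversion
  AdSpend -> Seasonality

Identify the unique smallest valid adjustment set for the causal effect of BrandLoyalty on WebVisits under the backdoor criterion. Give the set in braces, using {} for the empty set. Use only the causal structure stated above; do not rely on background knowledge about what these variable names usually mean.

{AdSpend}

Variables eligible for adjustment (non-descendants of BrandLoyalty, excluding BrandLoyalty and WebVisits): {AdSpend}.
Backdoor paths from BrandLoyalty to WebVisits:
  P1: BrandLoyalty <- AdSpend -> PriorPurchase -> Conversion -> WebVisits
  P2: BrandLoyalty <- AdSpend -> PriorPurchase -> WebVisits
  P3: BrandLoyalty <- AdSpend -> Seasonality <- PriorPurchase -> Conversion -> WebVisits
  P4: BrandLoyalty <- AdSpend -> Seasonality <- PriorPurchase -> WebVisits
  P5: BrandLoyalty <- AdSpend -> Conversion <- PriorPurchase -> WebVisits
  P6: BrandLoyalty <- AdSpend -> Conversion -> WebVisits
  P7: BrandLoyalty <- AdSpend -> CouponUse <- Conversion <- PriorPurchase -> WebVisits
  P8: BrandLoyalty <- AdSpend -> CouponUse <- Conversion -> WebVisits
The empty set is not sufficient: P1 (BrandLoyalty <- AdSpend -> PriorPurchase -> Conversion -> WebVisits) has no collider blocking it and no conditioned non-collider, so it is open.
Try {AdSpend}:
  P1: blocked at fork node AdSpend ∈ conditioning set.
  P2: blocked at fork node AdSpend ∈ conditioning set.
  P3: blocked at fork node AdSpend ∈ conditioning set.
  P4: blocked at fork node AdSpend ∈ conditioning set.
  P5: blocked at fork node AdSpend ∈ conditioning set.
  P6: blocked at fork node AdSpend ∈ conditioning set.
  P7: blocked at fork node AdSpend ∈ conditioning set.
  P8: blocked at fork node AdSpend ∈ conditioning set.
{AdSpend} contains no descendant of BrandLoyalty and blocks every backdoor path.
{AdSpend} is the unique smallest valid adjustment set.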